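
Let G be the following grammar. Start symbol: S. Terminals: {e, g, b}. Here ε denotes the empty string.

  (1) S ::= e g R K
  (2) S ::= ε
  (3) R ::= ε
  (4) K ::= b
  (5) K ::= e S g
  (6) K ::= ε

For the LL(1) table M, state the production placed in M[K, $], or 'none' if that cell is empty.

FIRST(S): from S::=e g R K we get {e}; from S::=ε we get {ε}. So FIRST(S) = {ε, e}.
FIRST(R): from R::=ε we get {ε}. So FIRST(R) = {ε}.
FIRST(K): from K::=b we get {b}; from K::=e S g we get {e}; from K::=ε we get {ε}. So FIRST(K) = {ε, b, e}.
FOLLOW(S) includes $ since S is the start symbol.
FOLLOW(S): in K::=e S g, S is followed by g with FIRST {g}. Thus FOLLOW(S) = {$, g}.
FOLLOW(K): in S::=e g R K, the suffix after K is empty, so FOLLOW(K) ⊇ FOLLOW(S) = {$, g}. Thus FOLLOW(K) = {$, g}.
For K ::= b: FIRST(b) = {b}, so it goes in M[K, t] for t ∈ {b}.
For K ::= e S g: FIRST(e S g) = {e}, so it goes in M[K, t] for t ∈ {e}.
For K ::= ε: FIRST(ε) = {ε}, so it goes in M[K, t] for t ∈ {}; since ε ∈ FIRST, also for every t ∈ FOLLOW(K) = {$, g}.

K ::= ε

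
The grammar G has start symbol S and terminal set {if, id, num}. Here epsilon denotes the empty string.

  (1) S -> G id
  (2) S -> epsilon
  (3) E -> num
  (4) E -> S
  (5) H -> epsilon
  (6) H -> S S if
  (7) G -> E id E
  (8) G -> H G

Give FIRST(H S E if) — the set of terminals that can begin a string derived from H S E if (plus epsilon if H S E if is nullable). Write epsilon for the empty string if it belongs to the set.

FIRST(S) = {epsilon, id, if, num}  (via G id)
FIRST(E) = {epsilon, id, if, num}  (via S)
FIRST(H) = {epsilon, id, if, num}  (via S S if)
FIRST(G) = {id, if, num}  (via E id E, H G)
FIRST(H S E if): take FIRST of each symbol in turn, carrying on past any symbol whose FIRST contains epsilon; result {id, if, num}.

{id, if, num}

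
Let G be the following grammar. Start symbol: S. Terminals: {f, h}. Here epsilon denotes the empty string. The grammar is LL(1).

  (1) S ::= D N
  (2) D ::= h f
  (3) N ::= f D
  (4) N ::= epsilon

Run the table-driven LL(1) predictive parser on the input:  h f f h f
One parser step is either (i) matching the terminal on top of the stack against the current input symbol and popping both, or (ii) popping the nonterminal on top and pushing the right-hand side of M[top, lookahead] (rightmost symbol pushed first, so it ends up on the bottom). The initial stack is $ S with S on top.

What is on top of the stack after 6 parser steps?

D

step 1: stack=$ S  input=h f f h f $  — expand S ::= D N
step 2: stack=$ N D  input=h f f h f $  — expand D ::= h f
step 3: stack=$ N f h  input=h f f h f $  — match h
step 4: stack=$ N f  input=f f h f $  — match f
step 5: stack=$ N  input=f h f $  — expand N ::= f D
step 6: stack=$ D f  input=f h f $  — match f
Stack after step 6: $ D (top = D).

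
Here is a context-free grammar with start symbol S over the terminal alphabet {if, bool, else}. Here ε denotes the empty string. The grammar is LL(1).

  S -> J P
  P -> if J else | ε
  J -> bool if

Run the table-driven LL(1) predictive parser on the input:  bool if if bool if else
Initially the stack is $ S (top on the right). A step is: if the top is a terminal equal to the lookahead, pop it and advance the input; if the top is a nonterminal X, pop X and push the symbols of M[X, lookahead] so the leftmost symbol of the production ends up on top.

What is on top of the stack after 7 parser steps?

step 1: stack=$ S  input=bool if if bool if else $  — expand S -> J P
step 2: stack=$ P J  input=bool if if bool if else $  — expand J -> bool if
step 3: stack=$ P if bool  input=bool if if bool if else $  — match bool
step 4: stack=$ P if  input=if if bool if else $  — match if
step 5: stack=$ P  input=if bool if else $  — expand P -> if J else
step 6: stack=$ else J if  input=if bool if else $  — match if
step 7: stack=$ else J  input=bool if else $  — expand J -> bool if
Stack after step 7: $ else if bool (top = bool).

bool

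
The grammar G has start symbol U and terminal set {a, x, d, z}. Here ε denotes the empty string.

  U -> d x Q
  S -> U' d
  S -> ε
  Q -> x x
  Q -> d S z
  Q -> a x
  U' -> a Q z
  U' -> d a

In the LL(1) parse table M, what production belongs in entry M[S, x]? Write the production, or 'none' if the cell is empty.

none

FIRST(U) = {d}
FIRST(Q) = {a, d, x}
FIRST(U') = {a, d}
FIRST(S) = {ε, a, d}  (via U' d)
FOLLOW(U) includes $ since U is the start symbol.
FOLLOW(S): in Q->d S z, S is followed by z with FIRST {z}. Thus FOLLOW(S) = {z}.
For S -> U' d: FIRST(U' d) = {a, d}, so it goes in M[S, t] for t ∈ {a, d}.
For S -> ε: FIRST(ε) = {ε}, so it goes in M[S, t] for t ∈ {}; since ε ∈ FIRST, also for every t ∈ FOLLOW(S) = {z}.
None of these place a production in M[S, x].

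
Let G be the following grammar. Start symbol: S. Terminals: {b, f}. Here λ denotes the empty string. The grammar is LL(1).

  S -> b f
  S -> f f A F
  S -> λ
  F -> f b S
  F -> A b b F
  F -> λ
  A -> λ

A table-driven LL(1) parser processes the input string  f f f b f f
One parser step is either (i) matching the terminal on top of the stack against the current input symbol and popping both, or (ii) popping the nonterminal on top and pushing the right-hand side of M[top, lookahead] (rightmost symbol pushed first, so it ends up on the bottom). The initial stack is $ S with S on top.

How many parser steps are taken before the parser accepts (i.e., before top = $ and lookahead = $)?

12

step 1: stack=$ S  input=f f f b f f $  — expand S -> f f A F
step 2: stack=$ F A f f  input=f f f b f f $  — match f
step 3: stack=$ F A f  input=f f b f f $  — match f
step 4: stack=$ F A  input=f b f f $  — expand A -> λ
step 5: stack=$ F  input=f b f f $  — expand F -> f b S
step 6: stack=$ S b f  input=f b f f $  — match f
step 7: stack=$ S b  input=b f f $  — match b
step 8: stack=$ S  input=f f $  — expand S -> f f A F
step 9: stack=$ F A f f  input=f f $  — match f
step 10: stack=$ F A f  input=f $  — match f
step 11: stack=$ F A  input=$  — expand A -> λ
step 12: stack=$ F  input=$  — expand F -> λ
Accept reached after 12 steps.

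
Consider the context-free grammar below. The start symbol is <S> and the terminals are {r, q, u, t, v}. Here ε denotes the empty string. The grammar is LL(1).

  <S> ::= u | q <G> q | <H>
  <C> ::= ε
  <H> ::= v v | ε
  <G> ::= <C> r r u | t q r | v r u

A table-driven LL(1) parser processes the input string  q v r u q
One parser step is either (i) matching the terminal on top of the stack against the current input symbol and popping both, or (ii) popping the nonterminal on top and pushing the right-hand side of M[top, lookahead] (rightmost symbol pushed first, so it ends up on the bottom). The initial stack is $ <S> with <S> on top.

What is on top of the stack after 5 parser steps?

     Stack      Input        Action
  1  $ <S>      q v r u q $  expand <S> ::= q <G> q
  2  $ q <G> q  q v r u q $  match q
  3  $ q <G>    v r u q $    expand <G> ::= v r u
  4  $ q u r v  v r u q $    match v
  5  $ q u r    r u q $      match r
Stack after step 5: $ q u (top = u).

u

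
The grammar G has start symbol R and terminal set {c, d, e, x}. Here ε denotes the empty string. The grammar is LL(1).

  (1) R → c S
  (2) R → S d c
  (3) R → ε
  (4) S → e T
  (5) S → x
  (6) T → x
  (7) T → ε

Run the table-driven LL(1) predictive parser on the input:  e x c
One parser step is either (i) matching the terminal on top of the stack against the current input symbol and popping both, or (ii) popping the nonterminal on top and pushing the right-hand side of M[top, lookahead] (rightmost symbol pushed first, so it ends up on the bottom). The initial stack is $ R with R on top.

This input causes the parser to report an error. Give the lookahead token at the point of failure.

c

     Stack      Input    Action
  1  $ R        e x c $  expand R → S d c
  2  $ c d S    e x c $  expand S → e T
  3  $ c d T e  e x c $  match e
  4  $ c d T    x c $    expand T → x
  5  $ c d x    x c $    match x
  6  $ c d      c $      error: top is terminal d but lookahead is c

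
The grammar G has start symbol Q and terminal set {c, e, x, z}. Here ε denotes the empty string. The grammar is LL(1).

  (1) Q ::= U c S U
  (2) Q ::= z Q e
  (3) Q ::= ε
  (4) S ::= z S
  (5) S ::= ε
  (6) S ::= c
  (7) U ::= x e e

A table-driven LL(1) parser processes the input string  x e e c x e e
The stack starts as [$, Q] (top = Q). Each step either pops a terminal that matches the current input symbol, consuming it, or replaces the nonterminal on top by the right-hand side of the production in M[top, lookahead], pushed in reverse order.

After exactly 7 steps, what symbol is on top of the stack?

     Stack          Input            Action
  1  $ Q            x e e c x e e $  expand Q ::= U c S U
  2  $ U S c U      x e e c x e e $  expand U ::= x e e
  3  $ U S c e e x  x e e c x e e $  match x
  4  $ U S c e e    e e c x e e $    match e
  5  $ U S c e      e c x e e $      match e
  6  $ U S c        c x e e $        match c
  7  $ U S          x e e $          expand S ::= ε
Stack after step 7: $ U (top = U).

U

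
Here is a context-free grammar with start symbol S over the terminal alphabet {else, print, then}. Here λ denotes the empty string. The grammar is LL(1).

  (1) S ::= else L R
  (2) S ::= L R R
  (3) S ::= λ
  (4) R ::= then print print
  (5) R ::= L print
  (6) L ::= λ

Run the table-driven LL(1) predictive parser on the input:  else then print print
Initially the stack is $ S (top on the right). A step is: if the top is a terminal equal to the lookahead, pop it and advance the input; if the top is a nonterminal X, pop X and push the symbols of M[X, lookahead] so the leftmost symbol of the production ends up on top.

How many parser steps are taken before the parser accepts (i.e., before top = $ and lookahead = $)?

     Stack               Input                    Action
  1  $ S                 else then print print $  expand S ::= else L R
  2  $ R L else          else then print print $  match else
  3  $ R L               then print print $       expand L ::= λ
  4  $ R                 then print print $       expand R ::= then print print
  5  $ print print then  then print print $       match then
  6  $ print print       print print $            match print
  7  $ print             print $                  match print
Accept reached after 7 steps.

7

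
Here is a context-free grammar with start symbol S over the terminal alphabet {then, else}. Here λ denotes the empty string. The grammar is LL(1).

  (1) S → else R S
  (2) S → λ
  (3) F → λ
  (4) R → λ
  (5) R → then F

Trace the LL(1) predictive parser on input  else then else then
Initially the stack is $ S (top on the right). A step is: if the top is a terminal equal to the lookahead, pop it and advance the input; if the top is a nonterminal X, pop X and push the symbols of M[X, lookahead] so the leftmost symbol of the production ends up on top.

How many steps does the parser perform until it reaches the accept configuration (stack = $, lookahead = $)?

step 1: stack=$ S  input=else then else then $  — expand S → else R S
step 2: stack=$ S R else  input=else then else then $  — match else
step 3: stack=$ S R  input=then else then $  — expand R → then F
step 4: stack=$ S F then  input=then else then $  — match then
step 5: stack=$ S F  input=else then $  — expand F → λ
step 6: stack=$ S  input=else then $  — expand S → else R S
step 7: stack=$ S R else  input=else then $  — match else
step 8: stack=$ S R  input=then $  — expand R → then F
step 9: stack=$ S F then  input=then $  — match then
step 10: stack=$ S F  input=$  — expand F → λ
step 11: stack=$ S  input=$  — expand S → λ
Accept reached after 11 steps.

11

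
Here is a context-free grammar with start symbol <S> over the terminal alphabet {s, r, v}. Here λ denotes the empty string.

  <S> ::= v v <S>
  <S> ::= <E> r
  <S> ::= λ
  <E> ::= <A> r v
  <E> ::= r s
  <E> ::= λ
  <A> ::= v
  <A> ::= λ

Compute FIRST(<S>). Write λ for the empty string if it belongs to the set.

FIRST(<A>): from <A>::=v we get {v}; from <A>::=λ we get {λ}. So FIRST(<A>) = {λ, v}.
FIRST(<E>): from <E>::=<A> r v we get {r, v}; from <E>::=r s we get {r}; from <E>::=λ we get {λ}. So FIRST(<E>) = {λ, r, v}.
FIRST(<S>): from <S>::=v v <S> we get {v}; from <S>::=<E> r we get {r, v}; from <S>::=λ we get {λ}. So FIRST(<S>) = {λ, r, v}.

{λ, r, v}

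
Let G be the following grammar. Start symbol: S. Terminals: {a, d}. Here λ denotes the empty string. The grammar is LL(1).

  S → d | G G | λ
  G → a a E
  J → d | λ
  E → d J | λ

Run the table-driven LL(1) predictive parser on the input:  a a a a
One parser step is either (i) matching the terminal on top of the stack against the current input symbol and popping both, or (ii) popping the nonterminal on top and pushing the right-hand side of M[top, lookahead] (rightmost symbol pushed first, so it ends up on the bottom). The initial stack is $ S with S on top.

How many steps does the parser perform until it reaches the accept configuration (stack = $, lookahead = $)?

9

     Stack      Input      Action
  1  $ S        a a a a $  expand S → G G
  2  $ G G      a a a a $  expand G → a a E
  3  $ G E a a  a a a a $  match a
  4  $ G E a    a a a $    match a
  5  $ G E      a a $      expand E → λ
  6  $ G        a a $      expand G → a a E
  7  $ E a a    a a $      match a
  8  $ E a      a $        match a
  9  $ E        $          expand E → λ
Accept reached after 9 steps.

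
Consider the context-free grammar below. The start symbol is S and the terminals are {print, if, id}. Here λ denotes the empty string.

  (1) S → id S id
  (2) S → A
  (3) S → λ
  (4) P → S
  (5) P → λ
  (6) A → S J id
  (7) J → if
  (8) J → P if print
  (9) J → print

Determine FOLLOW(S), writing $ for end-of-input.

{$, id, if, print}

FIRST(S) = {λ, id, if, print}  (via A)
FIRST(P) = {λ, id, if, print}  (via S)
FIRST(J) = {id, if, print}  (via P if print)
FIRST(A) = {id, if, print}  (via S J id)
FOLLOW(S) includes $ since S is the start symbol.
FOLLOW(P): in J→P if print, P is followed by if print with FIRST {if}. Thus FOLLOW(P) = {if}.
FOLLOW(S): in S→id S id, S is followed by id with FIRST {id}; in P→S, the suffix after S is empty, so FOLLOW(S) ⊇ FOLLOW(P) = {if}; in A→S J id, S is followed by J id with FIRST {id, if, print}. Thus FOLLOW(S) = {$, id, if, print}.
FOLLOW(A): in S→A, the suffix after A is empty, so FOLLOW(A) ⊇ FOLLOW(S) = {$, id, if, print}. Thus FOLLOW(A) = {$, id, if, print}.
FOLLOW(J): in A→S J id, J is followed by id with FIRST {id}. Thus FOLLOW(J) = {id}.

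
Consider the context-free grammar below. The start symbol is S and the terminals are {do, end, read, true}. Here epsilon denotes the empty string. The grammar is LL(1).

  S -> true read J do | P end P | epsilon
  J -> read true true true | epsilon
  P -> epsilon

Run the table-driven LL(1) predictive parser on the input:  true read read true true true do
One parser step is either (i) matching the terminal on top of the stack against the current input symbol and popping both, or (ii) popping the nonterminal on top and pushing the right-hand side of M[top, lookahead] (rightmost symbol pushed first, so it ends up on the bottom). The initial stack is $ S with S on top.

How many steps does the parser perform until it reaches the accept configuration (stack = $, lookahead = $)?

9

step 1: stack=$ S  input=true read read true true true do $  — expand S -> true read J do
step 2: stack=$ do J read true  input=true read read true true true do $  — match true
step 3: stack=$ do J read  input=read read true true true do $  — match read
step 4: stack=$ do J  input=read true true true do $  — expand J -> read true true true
step 5: stack=$ do true true true read  input=read true true true do $  — match read
step 6: stack=$ do true true true  input=true true true do $  — match true
step 7: stack=$ do true true  input=true true do $  — match true
step 8: stack=$ do true  input=true do $  — match true
step 9: stack=$ do  input=do $  — match do
Accept reached after 9 steps.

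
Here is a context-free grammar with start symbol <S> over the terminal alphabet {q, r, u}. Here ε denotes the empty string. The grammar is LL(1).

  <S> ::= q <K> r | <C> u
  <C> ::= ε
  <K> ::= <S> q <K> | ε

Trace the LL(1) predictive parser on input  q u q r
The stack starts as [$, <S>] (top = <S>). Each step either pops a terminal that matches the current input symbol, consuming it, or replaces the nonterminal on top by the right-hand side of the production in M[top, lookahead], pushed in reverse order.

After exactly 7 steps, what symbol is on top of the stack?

     Stack            Input      Action
  1  $ <S>            q u q r $  expand <S> ::= q <K> r
  2  $ r <K> q        q u q r $  match q
  3  $ r <K>          u q r $    expand <K> ::= <S> q <K>
  4  $ r <K> q <S>    u q r $    expand <S> ::= <C> u
  5  $ r <K> q u <C>  u q r $    expand <C> ::= ε
  6  $ r <K> q u      u q r $    match u
  7  $ r <K> q        q r $      match q
Stack after step 7: $ r <K> (top = <K>).

<K>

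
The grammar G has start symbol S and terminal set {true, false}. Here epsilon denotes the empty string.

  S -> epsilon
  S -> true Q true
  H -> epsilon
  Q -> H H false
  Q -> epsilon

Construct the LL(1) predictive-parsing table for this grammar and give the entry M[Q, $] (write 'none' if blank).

FIRST(S): from S->epsilon we get {epsilon}; from S->true Q true we get {true}. So FIRST(S) = {epsilon, true}.
FIRST(H): from H->epsilon we get {epsilon}. So FIRST(H) = {epsilon}.
FIRST(Q): from Q->H H false we get {false}; from Q->epsilon we get {epsilon}. So FIRST(Q) = {epsilon, false}.
FOLLOW(S) includes $ since S is the start symbol.
FOLLOW(Q): in S->true Q true, Q is followed by true with FIRST {true}. Thus FOLLOW(Q) = {true}.
For Q -> H H false: FIRST(H H false) = {false}, so it goes in M[Q, t] for t ∈ {false}.
For Q -> epsilon: FIRST(epsilon) = {epsilon}, so it goes in M[Q, t] for t ∈ {}; since epsilon ∈ FIRST, also for every t ∈ FOLLOW(Q) = {true}.
None of these place a production in M[Q, $].

none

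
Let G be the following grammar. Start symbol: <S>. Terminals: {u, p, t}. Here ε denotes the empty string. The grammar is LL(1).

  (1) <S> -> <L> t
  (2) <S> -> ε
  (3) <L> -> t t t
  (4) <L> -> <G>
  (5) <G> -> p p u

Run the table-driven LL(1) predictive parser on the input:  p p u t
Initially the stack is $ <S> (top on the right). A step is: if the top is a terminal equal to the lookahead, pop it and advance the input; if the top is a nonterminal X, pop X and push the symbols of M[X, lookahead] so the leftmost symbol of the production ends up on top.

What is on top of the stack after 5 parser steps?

u

step 1: stack=$ <S>  input=p p u t $  — expand <S> -> <L> t
step 2: stack=$ t <L>  input=p p u t $  — expand <L> -> <G>
step 3: stack=$ t <G>  input=p p u t $  — expand <G> -> p p u
step 4: stack=$ t u p p  input=p p u t $  — match p
step 5: stack=$ t u p  input=p u t $  — match p
Stack after step 5: $ t u (top = u).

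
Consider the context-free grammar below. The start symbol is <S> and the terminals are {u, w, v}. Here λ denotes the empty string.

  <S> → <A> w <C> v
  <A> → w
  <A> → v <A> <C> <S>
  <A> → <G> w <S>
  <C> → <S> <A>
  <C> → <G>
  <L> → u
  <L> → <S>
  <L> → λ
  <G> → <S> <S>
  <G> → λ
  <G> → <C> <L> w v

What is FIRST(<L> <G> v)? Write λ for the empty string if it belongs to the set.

FIRST(<S>): from <S>→<A> w <C> v we get {u, v, w}. So FIRST(<S>) = {u, v, w}.
FIRST(<L>): from <L>→u we get {u}; from <L>→<S> we get {u, v, w}; from <L>→λ we get {λ}. So FIRST(<L>) = {λ, u, v, w}.
FIRST(<A>): from <A>→w we get {w}; from <A>→v <A> <C> <S> we get {v}; from <A>→<G> w <S> we get {u, v, w}. So FIRST(<A>) = {u, v, w}.
FIRST(<C>): from <C>→<S> <A> we get {u, v, w}; from <C>→<G> we get {λ, u, v, w}. So FIRST(<C>) = {λ, u, v, w}.
FIRST(<G>): from <G>→<S> <S> we get {u, v, w}; from <G>→λ we get {λ}; from <G>→<C> <L> w v we get {u, v, w}. So FIRST(<G>) = {λ, u, v, w}.
FIRST(<L> <G> v): take FIRST of each symbol in turn, carrying on past any symbol whose FIRST contains λ; result {u, v, w}.

{u, v, w}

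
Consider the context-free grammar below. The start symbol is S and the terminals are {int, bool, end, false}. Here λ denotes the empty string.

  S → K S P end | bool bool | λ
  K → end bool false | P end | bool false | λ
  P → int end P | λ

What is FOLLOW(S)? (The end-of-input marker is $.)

FIRST(P) = {λ, int}
FIRST(K) = {λ, bool, end, int}  (via P end)
FIRST(S) = {λ, bool, end, int}  (via K S P end)
FOLLOW(S) includes $ since S is the start symbol.
FOLLOW(S): in S→K S P end, S is followed by P end with FIRST {end, int}. Thus FOLLOW(S) = {$, end, int}.
FOLLOW(K): in S→K S P end, K is followed by S P end with FIRST {bool, end, int}. Thus FOLLOW(K) = {bool, end, int}.
FOLLOW(P): in S→K S P end, P is followed by end with FIRST {end}; in K→P end, P is followed by end with FIRST {end}; in P→int end P, the suffix after P is empty (adds nothing new). Thus FOLLOW(P) = {end}.

{$, end, int}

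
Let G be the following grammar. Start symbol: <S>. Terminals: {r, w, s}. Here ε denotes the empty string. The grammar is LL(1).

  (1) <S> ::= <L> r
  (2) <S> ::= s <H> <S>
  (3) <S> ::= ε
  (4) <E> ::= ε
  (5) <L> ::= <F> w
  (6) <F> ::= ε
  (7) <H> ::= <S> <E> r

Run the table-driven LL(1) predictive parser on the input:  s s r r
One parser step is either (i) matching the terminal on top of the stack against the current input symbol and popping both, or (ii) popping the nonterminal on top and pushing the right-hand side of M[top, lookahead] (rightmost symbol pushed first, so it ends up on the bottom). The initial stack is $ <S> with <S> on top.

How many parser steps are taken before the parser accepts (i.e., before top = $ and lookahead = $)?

13

step 1: stack=$ <S>  input=s s r r $  — expand <S> ::= s <H> <S>
step 2: stack=$ <S> <H> s  input=s s r r $  — match s
step 3: stack=$ <S> <H>  input=s r r $  — expand <H> ::= <S> <E> r
step 4: stack=$ <S> r <E> <S>  input=s r r $  — expand <S> ::= s <H> <S>
step 5: stack=$ <S> r <E> <S> <H> s  input=s r r $  — match s
step 6: stack=$ <S> r <E> <S> <H>  input=r r $  — expand <H> ::= <S> <E> r
step 7: stack=$ <S> r <E> <S> r <E> <S>  input=r r $  — expand <S> ::= ε
step 8: stack=$ <S> r <E> <S> r <E>  input=r r $  — expand <E> ::= ε
step 9: stack=$ <S> r <E> <S> r  input=r r $  — match r
step 10: stack=$ <S> r <E> <S>  input=r $  — expand <S> ::= ε
step 11: stack=$ <S> r <E>  input=r $  — expand <E> ::= ε
step 12: stack=$ <S> r  input=r $  — match r
step 13: stack=$ <S>  input=$  — expand <S> ::= ε
Accept reached after 13 steps.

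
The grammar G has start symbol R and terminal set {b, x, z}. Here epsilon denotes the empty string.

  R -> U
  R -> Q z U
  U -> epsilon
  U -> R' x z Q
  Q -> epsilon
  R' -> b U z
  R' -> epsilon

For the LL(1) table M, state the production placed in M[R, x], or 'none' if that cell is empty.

FIRST(Q): from Q->epsilon we get {epsilon}. So FIRST(Q) = {epsilon}.
FIRST(R'): from R'->b U z we get {b}; from R'->epsilon we get {epsilon}. So FIRST(R') = {epsilon, b}.
FIRST(U): from U->epsilon we get {epsilon}; from U->R' x z Q we get {b, x}. So FIRST(U) = {epsilon, b, x}.
FIRST(R): from R->U we get {epsilon, b, x}; from R->Q z U we get {z}. So FIRST(R) = {epsilon, b, x, z}.
FOLLOW(R) includes $ since R is the start symbol.
FOLLOW(R): R appears on no right-hand side. Thus FOLLOW(R) = {$}.
For R -> U: FIRST(U) = {epsilon, b, x}, so it goes in M[R, t] for t ∈ {b, x}; since epsilon ∈ FIRST, also for every t ∈ FOLLOW(R) = {$}.
For R -> Q z U: FIRST(Q z U) = {z}, so it goes in M[R, t] for t ∈ {z}.

R -> U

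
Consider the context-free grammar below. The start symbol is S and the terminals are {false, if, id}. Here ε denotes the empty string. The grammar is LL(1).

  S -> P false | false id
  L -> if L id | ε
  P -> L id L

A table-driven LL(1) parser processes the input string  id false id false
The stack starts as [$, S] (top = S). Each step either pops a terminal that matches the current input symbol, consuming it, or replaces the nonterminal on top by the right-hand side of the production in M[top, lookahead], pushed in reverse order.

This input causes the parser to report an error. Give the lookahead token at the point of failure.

     Stack           Input                Action
  1  $ S             id false id false $  expand S -> P false
  2  $ false P       id false id false $  expand P -> L id L
  3  $ false L id L  id false id false $  expand L -> ε
  4  $ false L id    id false id false $  match id
  5  $ false L       false id false $     expand L -> ε
  6  $ false         false id false $     match false
  7  $               id false $           error: stack empty but input remains

id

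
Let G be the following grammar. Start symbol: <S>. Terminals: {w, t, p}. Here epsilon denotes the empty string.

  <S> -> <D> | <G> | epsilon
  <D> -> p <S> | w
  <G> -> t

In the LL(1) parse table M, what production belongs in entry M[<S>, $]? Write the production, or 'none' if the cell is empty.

<S> -> epsilon

FIRST(<D>) = {p, w}
FIRST(<G>) = {t}
FIRST(<S>) = {epsilon, p, t, w}  (via <D>, <G>)
FOLLOW(<S>) includes $ since <S> is the start symbol.
FOLLOW(<S>): in <D>->p <S>, the suffix after <S> is empty, so FOLLOW(<S>) ⊇ FOLLOW(<D>) = {$}. Thus FOLLOW(<S>) = {$}.
FOLLOW(<D>): in <S>-><D>, the suffix after <D> is empty, so FOLLOW(<D>) ⊇ FOLLOW(<S>) = {$}. Thus FOLLOW(<D>) = {$}.
For <S> -> <D>: FIRST(<D>) = {p, w}, so it goes in M[<S>, t] for t ∈ {p, w}.
For <S> -> <G>: FIRST(<G>) = {t}, so it goes in M[<S>, t] for t ∈ {t}.
For <S> -> epsilon: FIRST(epsilon) = {epsilon}, so it goes in M[<S>, t] for t ∈ {}; since epsilon ∈ FIRST, also for every t ∈ FOLLOW(<S>) = {$}.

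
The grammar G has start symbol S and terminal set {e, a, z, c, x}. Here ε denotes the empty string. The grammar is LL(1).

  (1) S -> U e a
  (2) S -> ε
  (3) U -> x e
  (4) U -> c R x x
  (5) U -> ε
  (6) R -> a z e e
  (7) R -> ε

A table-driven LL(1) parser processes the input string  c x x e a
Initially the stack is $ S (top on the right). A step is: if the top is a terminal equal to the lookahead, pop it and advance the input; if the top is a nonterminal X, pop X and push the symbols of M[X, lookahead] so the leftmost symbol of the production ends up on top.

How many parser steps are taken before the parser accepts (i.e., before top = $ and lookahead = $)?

8

     Stack          Input        Action
  1  $ S            c x x e a $  expand S -> U e a
  2  $ a e U        c x x e a $  expand U -> c R x x
  3  $ a e x x R c  c x x e a $  match c
  4  $ a e x x R    x x e a $    expand R -> ε
  5  $ a e x x      x x e a $    match x
  6  $ a e x        x e a $      match x
  7  $ a e          e a $        match e
  8  $ a            a $          match a
Accept reached after 8 steps.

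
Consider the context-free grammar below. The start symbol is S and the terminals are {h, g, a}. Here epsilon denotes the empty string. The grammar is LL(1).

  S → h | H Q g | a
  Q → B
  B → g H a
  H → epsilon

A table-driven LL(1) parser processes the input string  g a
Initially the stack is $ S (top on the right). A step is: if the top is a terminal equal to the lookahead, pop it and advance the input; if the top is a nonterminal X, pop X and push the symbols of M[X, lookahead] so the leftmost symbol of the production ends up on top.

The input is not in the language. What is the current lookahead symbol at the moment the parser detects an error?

     Stack      Input  Action
  1  $ S        g a $  expand S → H Q g
  2  $ g Q H    g a $  expand H → epsilon
  3  $ g Q      g a $  expand Q → B
  4  $ g B      g a $  expand B → g H a
  5  $ g a H g  g a $  match g
  6  $ g a H    a $    expand H → epsilon
  7  $ g a      a $    match a
  8  $ g        $      error: top is terminal g but lookahead is $

$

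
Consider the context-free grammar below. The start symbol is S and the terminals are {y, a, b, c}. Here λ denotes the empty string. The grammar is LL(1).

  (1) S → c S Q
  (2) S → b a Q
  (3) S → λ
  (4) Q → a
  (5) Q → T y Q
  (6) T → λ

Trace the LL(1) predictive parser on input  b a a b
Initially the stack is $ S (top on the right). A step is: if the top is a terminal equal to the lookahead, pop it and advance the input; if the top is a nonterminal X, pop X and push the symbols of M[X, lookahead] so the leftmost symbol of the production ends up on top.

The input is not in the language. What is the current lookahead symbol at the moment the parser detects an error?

b

step 1: stack=$ S  input=b a a b $  — expand S → b a Q
step 2: stack=$ Q a b  input=b a a b $  — match b
step 3: stack=$ Q a  input=a a b $  — match a
step 4: stack=$ Q  input=a b $  — expand Q → a
step 5: stack=$ a  input=a b $  — match a
step 6: stack=$  input=b $  — error: stack empty but input remains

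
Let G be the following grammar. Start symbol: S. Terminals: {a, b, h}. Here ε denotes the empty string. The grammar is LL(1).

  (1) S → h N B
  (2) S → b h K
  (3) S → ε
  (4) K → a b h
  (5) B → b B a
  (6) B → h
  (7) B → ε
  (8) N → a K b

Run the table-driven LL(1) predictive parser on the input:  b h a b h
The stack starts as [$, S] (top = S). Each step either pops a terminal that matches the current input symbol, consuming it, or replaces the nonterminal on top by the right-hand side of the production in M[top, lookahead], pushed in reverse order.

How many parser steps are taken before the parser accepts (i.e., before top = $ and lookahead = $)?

     Stack    Input        Action
  1  $ S      b h a b h $  expand S → b h K
  2  $ K h b  b h a b h $  match b
  3  $ K h    h a b h $    match h
  4  $ K      a b h $      expand K → a b h
  5  $ h b a  a b h $      match a
  6  $ h b    b h $        match b
  7  $ h      h $          match h
Accept reached after 7 steps.

7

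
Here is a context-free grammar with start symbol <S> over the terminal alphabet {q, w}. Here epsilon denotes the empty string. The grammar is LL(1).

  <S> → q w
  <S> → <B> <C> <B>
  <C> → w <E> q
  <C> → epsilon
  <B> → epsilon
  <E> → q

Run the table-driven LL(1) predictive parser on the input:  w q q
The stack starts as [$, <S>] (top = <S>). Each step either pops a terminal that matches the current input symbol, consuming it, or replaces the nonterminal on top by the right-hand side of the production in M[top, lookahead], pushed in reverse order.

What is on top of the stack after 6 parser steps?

step 1: stack=$ <S>  input=w q q $  — expand <S> → <B> <C> <B>
step 2: stack=$ <B> <C> <B>  input=w q q $  — expand <B> → epsilon
step 3: stack=$ <B> <C>  input=w q q $  — expand <C> → w <E> q
step 4: stack=$ <B> q <E> w  input=w q q $  — match w
step 5: stack=$ <B> q <E>  input=q q $  — expand <E> → q
step 6: stack=$ <B> q q  input=q q $  — match q
Stack after step 6: $ <B> q (top = q).

q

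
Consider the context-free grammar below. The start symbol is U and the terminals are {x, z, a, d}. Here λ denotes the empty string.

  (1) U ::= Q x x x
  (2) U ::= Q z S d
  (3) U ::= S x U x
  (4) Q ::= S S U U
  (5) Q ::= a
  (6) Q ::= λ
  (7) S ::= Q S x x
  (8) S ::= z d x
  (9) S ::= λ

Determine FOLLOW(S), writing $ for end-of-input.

{a, d, x, z}

FIRST(U) = {a, x, z}  (via Q x x x, Q z S d, S x U x)
FIRST(Q) = {λ, a, x, z}  (via S S U U)
FIRST(S) = {λ, a, x, z}  (via Q S x x)
FOLLOW(U) includes $ since U is the start symbol.
FOLLOW(Q): in U::=Q x x x, Q is followed by x x x with FIRST {x}; in U::=Q z S d, Q is followed by z S d with FIRST {z}; in S::=Q S x x, Q is followed by S x x with FIRST {a, x, z}. Thus FOLLOW(Q) = {a, x, z}.
FOLLOW(U): in U::=S x U x, U is followed by x with FIRST {x}; in Q::=S S U U (occurrence 1), U is followed by U with FIRST {a, x, z}; in Q::=S S U U (occurrence 2), the suffix after U is empty, so FOLLOW(U) ⊇ FOLLOW(Q) = {a, x, z}. Thus FOLLOW(U) = {$, a, x, z}.
FOLLOW(S): in U::=Q z S d, S is followed by d with FIRST {d}; in U::=S x U x, S is followed by x U x with FIRST {x}; in Q::=S S U U (occurrence 1), S is followed by S U U with FIRST {a, x, z}; in Q::=S S U U (occurrence 2), S is followed by U U with FIRST {a, x, z}; in S::=Q S x x, S is followed by x x with FIRST {x}. Thus FOLLOW(S) = {a, d, x, z}.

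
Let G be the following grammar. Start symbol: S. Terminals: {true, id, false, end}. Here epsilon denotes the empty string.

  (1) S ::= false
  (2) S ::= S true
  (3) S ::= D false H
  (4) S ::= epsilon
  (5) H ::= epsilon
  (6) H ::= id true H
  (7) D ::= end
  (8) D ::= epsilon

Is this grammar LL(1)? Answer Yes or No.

No

FIRST(S) = {epsilon, end, false, true}
FIRST(H) = {epsilon, id}
FIRST(D) = {epsilon, end}
FOLLOW(S) = {$, true}
FOLLOW(H) = {$, true}
FOLLOW(D) = {false}
Cell M[S, end] receives both S ::= S true and S ::= D false H — the grammar is not LL(1).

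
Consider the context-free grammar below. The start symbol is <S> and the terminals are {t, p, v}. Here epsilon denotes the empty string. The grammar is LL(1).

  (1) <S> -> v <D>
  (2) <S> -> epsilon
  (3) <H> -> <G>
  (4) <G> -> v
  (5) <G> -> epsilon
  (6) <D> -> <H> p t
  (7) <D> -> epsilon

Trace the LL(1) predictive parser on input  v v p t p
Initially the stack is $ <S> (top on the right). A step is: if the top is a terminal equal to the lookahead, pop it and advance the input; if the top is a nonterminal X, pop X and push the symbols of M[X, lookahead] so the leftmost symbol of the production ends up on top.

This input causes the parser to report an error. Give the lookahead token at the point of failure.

step 1: stack=$ <S>  input=v v p t p $  — expand <S> -> v <D>
step 2: stack=$ <D> v  input=v v p t p $  — match v
step 3: stack=$ <D>  input=v p t p $  — expand <D> -> <H> p t
step 4: stack=$ t p <H>  input=v p t p $  — expand <H> -> <G>
step 5: stack=$ t p <G>  input=v p t p $  — expand <G> -> v
step 6: stack=$ t p v  input=v p t p $  — match v
step 7: stack=$ t p  input=p t p $  — match p
step 8: stack=$ t  input=t p $  — match t
step 9: stack=$  input=p $  — error: stack empty but input remains

p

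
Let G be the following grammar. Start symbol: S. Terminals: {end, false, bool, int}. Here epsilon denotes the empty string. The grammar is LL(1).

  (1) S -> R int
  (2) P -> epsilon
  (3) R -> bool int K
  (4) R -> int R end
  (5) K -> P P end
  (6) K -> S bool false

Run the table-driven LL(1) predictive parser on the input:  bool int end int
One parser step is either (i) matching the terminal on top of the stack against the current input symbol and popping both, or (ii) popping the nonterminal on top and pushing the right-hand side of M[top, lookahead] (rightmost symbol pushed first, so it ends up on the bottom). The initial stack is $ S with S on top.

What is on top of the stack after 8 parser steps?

int

step 1: stack=$ S  input=bool int end int $  — expand S -> R int
step 2: stack=$ int R  input=bool int end int $  — expand R -> bool int K
step 3: stack=$ int K int bool  input=bool int end int $  — match bool
step 4: stack=$ int K int  input=int end int $  — match int
step 5: stack=$ int K  input=end int $  — expand K -> P P end
step 6: stack=$ int end P P  input=end int $  — expand P -> epsilon
step 7: stack=$ int end P  input=end int $  — expand P -> epsilon
step 8: stack=$ int end  input=end int $  — match end
Stack after step 8: $ int (top = int).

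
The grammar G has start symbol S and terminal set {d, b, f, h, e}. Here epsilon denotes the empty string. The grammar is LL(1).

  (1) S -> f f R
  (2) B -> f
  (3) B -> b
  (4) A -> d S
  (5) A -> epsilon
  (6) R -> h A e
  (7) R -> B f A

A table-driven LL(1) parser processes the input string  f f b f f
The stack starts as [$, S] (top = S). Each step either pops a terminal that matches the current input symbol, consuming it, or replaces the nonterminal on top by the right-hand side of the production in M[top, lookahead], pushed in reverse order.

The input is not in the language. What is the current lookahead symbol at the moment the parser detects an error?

f

     Stack    Input        Action
  1  $ S      f f b f f $  expand S -> f f R
  2  $ R f f  f f b f f $  match f
  3  $ R f    f b f f $    match f
  4  $ R      b f f $      expand R -> B f A
  5  $ A f B  b f f $      expand B -> b
  6  $ A f b  b f f $      match b
  7  $ A f    f f $        match f
  8  $ A      f $          error: M[A, f] is empty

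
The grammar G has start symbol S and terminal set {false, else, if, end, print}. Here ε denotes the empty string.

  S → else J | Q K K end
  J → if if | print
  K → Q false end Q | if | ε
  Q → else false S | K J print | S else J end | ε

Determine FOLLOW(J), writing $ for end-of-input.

FIRST(J) = {if, print}
FIRST(S) = {else, end, false, if, print}  (via Q K K end)
FIRST(K) = {ε, else, end, false, if, print}  (via Q false end Q)
FIRST(Q) = {ε, else, end, false, if, print}  (via K J print, S else J end)
FOLLOW(S) includes $ since S is the start symbol.
FOLLOW(K): in S→Q K K end (occurrence 1), K is followed by K end with FIRST {else, end, false, if, print}; in S→Q K K end (occurrence 2), K is followed by end with FIRST {end}; in Q→K J print, K is followed by J print with FIRST {if, print}. Thus FOLLOW(K) = {else, end, false, if, print}.
FOLLOW(Q): in S→Q K K end, Q is followed by K K end with FIRST {else, end, false, if, print}; in K→Q false end Q (occurrence 1), Q is followed by false end Q with FIRST {false}; in K→Q false end Q (occurrence 2), the suffix after Q is empty, so FOLLOW(Q) ⊇ FOLLOW(K) = {else, end, false, if, print}. Thus FOLLOW(Q) = {else, end, false, if, print}.
FOLLOW(S): in Q→else false S, the suffix after S is empty, so FOLLOW(S) ⊇ FOLLOW(Q) = {else, end, false, if, print}; in Q→S else J end, S is followed by else J end with FIRST {else}. Thus FOLLOW(S) = {$, else, end, false, if, print}.
FOLLOW(J): in S→else J, the suffix after J is empty, so FOLLOW(J) ⊇ FOLLOW(S) = {$, else, end, false, if, print}; in Q→K J print, J is followed by print with FIRST {print}; in Q→S else J end, J is followed by end with FIRST {end}. Thus FOLLOW(J) = {$, else, end, false, if, print}.

{$, else, end, false, if, print}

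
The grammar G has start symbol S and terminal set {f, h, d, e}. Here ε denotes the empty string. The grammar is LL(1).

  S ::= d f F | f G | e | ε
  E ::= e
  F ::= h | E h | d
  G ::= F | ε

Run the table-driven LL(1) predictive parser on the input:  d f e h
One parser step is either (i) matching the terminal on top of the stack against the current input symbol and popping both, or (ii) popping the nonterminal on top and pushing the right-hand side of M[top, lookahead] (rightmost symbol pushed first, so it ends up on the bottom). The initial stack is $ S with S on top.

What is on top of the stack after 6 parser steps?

step 1: stack=$ S  input=d f e h $  — expand S ::= d f F
step 2: stack=$ F f d  input=d f e h $  — match d
step 3: stack=$ F f  input=f e h $  — match f
step 4: stack=$ F  input=e h $  — expand F ::= E h
step 5: stack=$ h E  input=e h $  — expand E ::= e
step 6: stack=$ h e  input=e h $  — match e
Stack after step 6: $ h (top = h).

h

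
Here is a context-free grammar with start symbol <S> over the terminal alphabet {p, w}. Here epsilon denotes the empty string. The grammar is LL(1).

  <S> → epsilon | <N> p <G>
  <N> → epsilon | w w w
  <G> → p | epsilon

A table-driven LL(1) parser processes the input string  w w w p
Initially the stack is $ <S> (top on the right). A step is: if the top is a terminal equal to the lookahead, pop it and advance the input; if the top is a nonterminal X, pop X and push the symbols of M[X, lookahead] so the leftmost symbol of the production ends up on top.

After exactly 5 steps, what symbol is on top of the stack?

p

     Stack          Input      Action
  1  $ <S>          w w w p $  expand <S> → <N> p <G>
  2  $ <G> p <N>    w w w p $  expand <N> → w w w
  3  $ <G> p w w w  w w w p $  match w
  4  $ <G> p w w    w w p $    match w
  5  $ <G> p w      w p $      match w
Stack after step 5: $ <G> p (top = p).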